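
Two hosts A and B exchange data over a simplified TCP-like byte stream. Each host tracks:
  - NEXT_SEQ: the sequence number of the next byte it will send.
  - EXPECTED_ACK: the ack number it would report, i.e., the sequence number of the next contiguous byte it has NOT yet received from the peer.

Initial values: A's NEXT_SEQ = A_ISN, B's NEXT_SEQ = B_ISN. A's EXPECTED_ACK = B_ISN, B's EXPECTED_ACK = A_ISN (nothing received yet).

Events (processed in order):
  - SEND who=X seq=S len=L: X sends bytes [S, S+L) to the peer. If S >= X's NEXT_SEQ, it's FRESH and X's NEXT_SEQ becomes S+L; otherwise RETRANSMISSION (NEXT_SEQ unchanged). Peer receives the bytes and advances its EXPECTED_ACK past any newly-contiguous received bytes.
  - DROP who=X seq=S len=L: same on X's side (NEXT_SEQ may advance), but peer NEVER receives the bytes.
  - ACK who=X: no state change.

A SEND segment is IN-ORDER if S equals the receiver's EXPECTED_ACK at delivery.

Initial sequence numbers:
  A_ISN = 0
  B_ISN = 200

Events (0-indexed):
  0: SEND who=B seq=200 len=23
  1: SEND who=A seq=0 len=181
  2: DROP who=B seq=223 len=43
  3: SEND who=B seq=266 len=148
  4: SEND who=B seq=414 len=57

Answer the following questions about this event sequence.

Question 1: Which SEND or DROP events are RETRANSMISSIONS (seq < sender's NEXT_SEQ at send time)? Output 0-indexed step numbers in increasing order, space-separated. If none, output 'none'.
Answer: none

Derivation:
Step 0: SEND seq=200 -> fresh
Step 1: SEND seq=0 -> fresh
Step 2: DROP seq=223 -> fresh
Step 3: SEND seq=266 -> fresh
Step 4: SEND seq=414 -> fresh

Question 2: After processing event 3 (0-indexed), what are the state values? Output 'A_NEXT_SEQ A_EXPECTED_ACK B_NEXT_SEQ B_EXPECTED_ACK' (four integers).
After event 0: A_seq=0 A_ack=223 B_seq=223 B_ack=0
After event 1: A_seq=181 A_ack=223 B_seq=223 B_ack=181
After event 2: A_seq=181 A_ack=223 B_seq=266 B_ack=181
After event 3: A_seq=181 A_ack=223 B_seq=414 B_ack=181

181 223 414 181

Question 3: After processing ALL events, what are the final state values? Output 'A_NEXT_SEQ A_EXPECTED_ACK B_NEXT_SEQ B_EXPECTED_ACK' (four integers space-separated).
After event 0: A_seq=0 A_ack=223 B_seq=223 B_ack=0
After event 1: A_seq=181 A_ack=223 B_seq=223 B_ack=181
After event 2: A_seq=181 A_ack=223 B_seq=266 B_ack=181
After event 3: A_seq=181 A_ack=223 B_seq=414 B_ack=181
After event 4: A_seq=181 A_ack=223 B_seq=471 B_ack=181

Answer: 181 223 471 181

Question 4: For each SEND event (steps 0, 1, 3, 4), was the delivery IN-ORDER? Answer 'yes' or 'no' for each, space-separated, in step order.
Step 0: SEND seq=200 -> in-order
Step 1: SEND seq=0 -> in-order
Step 3: SEND seq=266 -> out-of-order
Step 4: SEND seq=414 -> out-of-order

Answer: yes yes no no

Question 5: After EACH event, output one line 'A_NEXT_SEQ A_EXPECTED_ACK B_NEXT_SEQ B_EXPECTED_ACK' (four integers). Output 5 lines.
0 223 223 0
181 223 223 181
181 223 266 181
181 223 414 181
181 223 471 181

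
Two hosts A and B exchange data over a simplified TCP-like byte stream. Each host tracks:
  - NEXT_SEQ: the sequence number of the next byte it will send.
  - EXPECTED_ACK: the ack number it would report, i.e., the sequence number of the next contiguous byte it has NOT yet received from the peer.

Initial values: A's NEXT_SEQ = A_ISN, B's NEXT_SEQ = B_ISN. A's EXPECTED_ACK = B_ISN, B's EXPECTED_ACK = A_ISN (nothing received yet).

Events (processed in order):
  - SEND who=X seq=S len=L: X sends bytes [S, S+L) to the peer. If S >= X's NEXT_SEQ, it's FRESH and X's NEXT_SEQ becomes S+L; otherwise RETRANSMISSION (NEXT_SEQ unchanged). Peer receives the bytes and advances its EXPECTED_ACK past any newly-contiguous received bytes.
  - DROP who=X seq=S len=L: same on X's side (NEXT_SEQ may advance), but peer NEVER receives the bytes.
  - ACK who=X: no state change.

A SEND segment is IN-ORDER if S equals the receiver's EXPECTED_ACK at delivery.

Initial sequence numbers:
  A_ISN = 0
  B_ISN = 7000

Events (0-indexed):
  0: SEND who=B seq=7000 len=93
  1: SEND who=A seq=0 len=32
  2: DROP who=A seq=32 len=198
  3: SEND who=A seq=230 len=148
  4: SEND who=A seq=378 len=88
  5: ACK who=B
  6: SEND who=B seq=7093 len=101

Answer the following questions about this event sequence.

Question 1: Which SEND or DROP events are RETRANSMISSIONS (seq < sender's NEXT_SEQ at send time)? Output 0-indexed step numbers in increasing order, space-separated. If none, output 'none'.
Step 0: SEND seq=7000 -> fresh
Step 1: SEND seq=0 -> fresh
Step 2: DROP seq=32 -> fresh
Step 3: SEND seq=230 -> fresh
Step 4: SEND seq=378 -> fresh
Step 6: SEND seq=7093 -> fresh

Answer: none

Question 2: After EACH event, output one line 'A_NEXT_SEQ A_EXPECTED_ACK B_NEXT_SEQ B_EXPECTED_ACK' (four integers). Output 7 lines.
0 7093 7093 0
32 7093 7093 32
230 7093 7093 32
378 7093 7093 32
466 7093 7093 32
466 7093 7093 32
466 7194 7194 32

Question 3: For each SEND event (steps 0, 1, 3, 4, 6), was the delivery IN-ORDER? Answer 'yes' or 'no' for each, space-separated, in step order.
Answer: yes yes no no yes

Derivation:
Step 0: SEND seq=7000 -> in-order
Step 1: SEND seq=0 -> in-order
Step 3: SEND seq=230 -> out-of-order
Step 4: SEND seq=378 -> out-of-order
Step 6: SEND seq=7093 -> in-order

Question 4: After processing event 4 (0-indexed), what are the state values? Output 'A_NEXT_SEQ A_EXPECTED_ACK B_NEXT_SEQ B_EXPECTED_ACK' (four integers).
After event 0: A_seq=0 A_ack=7093 B_seq=7093 B_ack=0
After event 1: A_seq=32 A_ack=7093 B_seq=7093 B_ack=32
After event 2: A_seq=230 A_ack=7093 B_seq=7093 B_ack=32
After event 3: A_seq=378 A_ack=7093 B_seq=7093 B_ack=32
After event 4: A_seq=466 A_ack=7093 B_seq=7093 B_ack=32

466 7093 7093 32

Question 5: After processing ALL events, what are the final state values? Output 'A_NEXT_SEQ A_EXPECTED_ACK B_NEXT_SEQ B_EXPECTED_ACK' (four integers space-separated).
After event 0: A_seq=0 A_ack=7093 B_seq=7093 B_ack=0
After event 1: A_seq=32 A_ack=7093 B_seq=7093 B_ack=32
After event 2: A_seq=230 A_ack=7093 B_seq=7093 B_ack=32
After event 3: A_seq=378 A_ack=7093 B_seq=7093 B_ack=32
After event 4: A_seq=466 A_ack=7093 B_seq=7093 B_ack=32
After event 5: A_seq=466 A_ack=7093 B_seq=7093 B_ack=32
After event 6: A_seq=466 A_ack=7194 B_seq=7194 B_ack=32

Answer: 466 7194 7194 32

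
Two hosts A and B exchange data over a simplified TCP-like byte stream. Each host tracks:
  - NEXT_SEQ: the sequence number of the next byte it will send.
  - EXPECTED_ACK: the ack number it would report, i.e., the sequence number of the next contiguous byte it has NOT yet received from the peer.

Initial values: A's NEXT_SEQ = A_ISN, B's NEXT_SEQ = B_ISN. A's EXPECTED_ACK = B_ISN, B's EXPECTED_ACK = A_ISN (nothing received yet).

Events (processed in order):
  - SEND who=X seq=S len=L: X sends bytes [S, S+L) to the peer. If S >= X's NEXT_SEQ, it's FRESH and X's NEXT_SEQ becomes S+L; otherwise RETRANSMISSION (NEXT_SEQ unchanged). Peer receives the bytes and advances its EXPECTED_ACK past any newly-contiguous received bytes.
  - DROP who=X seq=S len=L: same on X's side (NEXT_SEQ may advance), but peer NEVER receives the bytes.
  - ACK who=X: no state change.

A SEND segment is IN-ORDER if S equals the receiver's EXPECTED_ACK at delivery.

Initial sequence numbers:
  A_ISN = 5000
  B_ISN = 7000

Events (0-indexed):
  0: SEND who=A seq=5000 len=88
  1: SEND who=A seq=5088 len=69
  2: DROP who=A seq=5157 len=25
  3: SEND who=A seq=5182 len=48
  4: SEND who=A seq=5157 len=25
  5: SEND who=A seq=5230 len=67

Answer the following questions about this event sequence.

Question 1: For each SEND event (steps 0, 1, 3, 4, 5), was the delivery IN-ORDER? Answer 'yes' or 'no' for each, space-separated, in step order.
Step 0: SEND seq=5000 -> in-order
Step 1: SEND seq=5088 -> in-order
Step 3: SEND seq=5182 -> out-of-order
Step 4: SEND seq=5157 -> in-order
Step 5: SEND seq=5230 -> in-order

Answer: yes yes no yes yes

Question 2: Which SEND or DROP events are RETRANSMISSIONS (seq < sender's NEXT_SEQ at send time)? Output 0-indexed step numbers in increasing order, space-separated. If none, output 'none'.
Answer: 4

Derivation:
Step 0: SEND seq=5000 -> fresh
Step 1: SEND seq=5088 -> fresh
Step 2: DROP seq=5157 -> fresh
Step 3: SEND seq=5182 -> fresh
Step 4: SEND seq=5157 -> retransmit
Step 5: SEND seq=5230 -> fresh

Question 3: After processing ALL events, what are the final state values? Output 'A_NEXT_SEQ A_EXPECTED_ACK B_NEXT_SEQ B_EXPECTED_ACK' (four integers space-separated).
Answer: 5297 7000 7000 5297

Derivation:
After event 0: A_seq=5088 A_ack=7000 B_seq=7000 B_ack=5088
After event 1: A_seq=5157 A_ack=7000 B_seq=7000 B_ack=5157
After event 2: A_seq=5182 A_ack=7000 B_seq=7000 B_ack=5157
After event 3: A_seq=5230 A_ack=7000 B_seq=7000 B_ack=5157
After event 4: A_seq=5230 A_ack=7000 B_seq=7000 B_ack=5230
After event 5: A_seq=5297 A_ack=7000 B_seq=7000 B_ack=5297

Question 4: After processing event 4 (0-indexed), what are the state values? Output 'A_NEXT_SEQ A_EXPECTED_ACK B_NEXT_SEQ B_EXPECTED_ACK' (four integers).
After event 0: A_seq=5088 A_ack=7000 B_seq=7000 B_ack=5088
After event 1: A_seq=5157 A_ack=7000 B_seq=7000 B_ack=5157
After event 2: A_seq=5182 A_ack=7000 B_seq=7000 B_ack=5157
After event 3: A_seq=5230 A_ack=7000 B_seq=7000 B_ack=5157
After event 4: A_seq=5230 A_ack=7000 B_seq=7000 B_ack=5230

5230 7000 7000 5230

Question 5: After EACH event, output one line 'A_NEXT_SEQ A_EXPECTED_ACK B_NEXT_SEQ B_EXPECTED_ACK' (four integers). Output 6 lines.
5088 7000 7000 5088
5157 7000 7000 5157
5182 7000 7000 5157
5230 7000 7000 5157
5230 7000 7000 5230
5297 7000 7000 5297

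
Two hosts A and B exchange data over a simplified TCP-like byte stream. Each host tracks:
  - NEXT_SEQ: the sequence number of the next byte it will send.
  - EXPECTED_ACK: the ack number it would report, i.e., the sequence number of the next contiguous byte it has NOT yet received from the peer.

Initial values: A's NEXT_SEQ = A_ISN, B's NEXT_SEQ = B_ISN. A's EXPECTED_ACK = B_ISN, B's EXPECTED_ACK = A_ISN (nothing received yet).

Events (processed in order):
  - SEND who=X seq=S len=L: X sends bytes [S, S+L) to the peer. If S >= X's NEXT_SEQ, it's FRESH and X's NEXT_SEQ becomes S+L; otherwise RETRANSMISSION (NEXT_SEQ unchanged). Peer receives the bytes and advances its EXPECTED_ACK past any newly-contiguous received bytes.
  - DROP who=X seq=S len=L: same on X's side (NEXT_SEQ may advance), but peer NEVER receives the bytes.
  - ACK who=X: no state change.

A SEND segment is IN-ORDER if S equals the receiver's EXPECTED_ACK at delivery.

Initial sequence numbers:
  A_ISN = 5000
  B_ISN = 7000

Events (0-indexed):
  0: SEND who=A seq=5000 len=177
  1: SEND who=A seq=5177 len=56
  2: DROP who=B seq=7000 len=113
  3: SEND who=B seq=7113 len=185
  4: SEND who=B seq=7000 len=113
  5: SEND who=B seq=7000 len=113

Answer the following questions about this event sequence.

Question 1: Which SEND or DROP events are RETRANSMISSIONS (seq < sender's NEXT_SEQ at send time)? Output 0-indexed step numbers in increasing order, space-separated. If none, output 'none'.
Step 0: SEND seq=5000 -> fresh
Step 1: SEND seq=5177 -> fresh
Step 2: DROP seq=7000 -> fresh
Step 3: SEND seq=7113 -> fresh
Step 4: SEND seq=7000 -> retransmit
Step 5: SEND seq=7000 -> retransmit

Answer: 4 5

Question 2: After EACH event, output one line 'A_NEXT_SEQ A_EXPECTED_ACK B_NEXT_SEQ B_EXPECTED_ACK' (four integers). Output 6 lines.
5177 7000 7000 5177
5233 7000 7000 5233
5233 7000 7113 5233
5233 7000 7298 5233
5233 7298 7298 5233
5233 7298 7298 5233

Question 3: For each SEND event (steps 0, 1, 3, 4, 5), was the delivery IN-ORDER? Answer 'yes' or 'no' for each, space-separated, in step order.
Step 0: SEND seq=5000 -> in-order
Step 1: SEND seq=5177 -> in-order
Step 3: SEND seq=7113 -> out-of-order
Step 4: SEND seq=7000 -> in-order
Step 5: SEND seq=7000 -> out-of-order

Answer: yes yes no yes no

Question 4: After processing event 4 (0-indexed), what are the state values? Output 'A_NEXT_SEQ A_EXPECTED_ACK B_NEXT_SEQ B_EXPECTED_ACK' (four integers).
After event 0: A_seq=5177 A_ack=7000 B_seq=7000 B_ack=5177
After event 1: A_seq=5233 A_ack=7000 B_seq=7000 B_ack=5233
After event 2: A_seq=5233 A_ack=7000 B_seq=7113 B_ack=5233
After event 3: A_seq=5233 A_ack=7000 B_seq=7298 B_ack=5233
After event 4: A_seq=5233 A_ack=7298 B_seq=7298 B_ack=5233

5233 7298 7298 5233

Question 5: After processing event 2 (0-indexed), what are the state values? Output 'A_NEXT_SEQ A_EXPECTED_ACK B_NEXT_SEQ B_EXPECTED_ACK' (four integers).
After event 0: A_seq=5177 A_ack=7000 B_seq=7000 B_ack=5177
After event 1: A_seq=5233 A_ack=7000 B_seq=7000 B_ack=5233
After event 2: A_seq=5233 A_ack=7000 B_seq=7113 B_ack=5233

5233 7000 7113 5233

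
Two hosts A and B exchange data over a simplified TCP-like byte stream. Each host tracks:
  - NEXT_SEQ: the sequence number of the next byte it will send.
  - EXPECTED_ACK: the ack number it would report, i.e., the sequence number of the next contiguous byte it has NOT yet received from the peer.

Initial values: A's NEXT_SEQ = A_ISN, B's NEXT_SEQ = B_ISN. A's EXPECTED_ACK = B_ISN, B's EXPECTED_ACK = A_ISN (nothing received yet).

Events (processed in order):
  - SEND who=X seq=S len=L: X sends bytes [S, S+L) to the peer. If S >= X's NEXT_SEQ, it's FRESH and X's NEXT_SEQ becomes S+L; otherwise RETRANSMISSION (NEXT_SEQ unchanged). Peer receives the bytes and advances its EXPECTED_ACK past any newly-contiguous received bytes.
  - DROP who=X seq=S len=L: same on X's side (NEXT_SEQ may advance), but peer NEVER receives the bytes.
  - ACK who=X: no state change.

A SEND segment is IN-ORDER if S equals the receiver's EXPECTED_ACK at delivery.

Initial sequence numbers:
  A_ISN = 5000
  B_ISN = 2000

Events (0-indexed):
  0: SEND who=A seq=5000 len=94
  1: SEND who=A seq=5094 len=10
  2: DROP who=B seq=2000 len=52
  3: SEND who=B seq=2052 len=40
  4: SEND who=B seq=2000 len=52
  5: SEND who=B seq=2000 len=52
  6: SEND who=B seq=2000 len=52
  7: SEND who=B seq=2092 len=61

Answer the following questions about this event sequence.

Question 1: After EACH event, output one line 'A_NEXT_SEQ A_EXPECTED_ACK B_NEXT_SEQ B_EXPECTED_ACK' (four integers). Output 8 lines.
5094 2000 2000 5094
5104 2000 2000 5104
5104 2000 2052 5104
5104 2000 2092 5104
5104 2092 2092 5104
5104 2092 2092 5104
5104 2092 2092 5104
5104 2153 2153 5104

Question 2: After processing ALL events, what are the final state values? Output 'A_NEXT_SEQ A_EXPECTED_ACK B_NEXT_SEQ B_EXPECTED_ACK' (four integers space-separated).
Answer: 5104 2153 2153 5104

Derivation:
After event 0: A_seq=5094 A_ack=2000 B_seq=2000 B_ack=5094
After event 1: A_seq=5104 A_ack=2000 B_seq=2000 B_ack=5104
After event 2: A_seq=5104 A_ack=2000 B_seq=2052 B_ack=5104
After event 3: A_seq=5104 A_ack=2000 B_seq=2092 B_ack=5104
After event 4: A_seq=5104 A_ack=2092 B_seq=2092 B_ack=5104
After event 5: A_seq=5104 A_ack=2092 B_seq=2092 B_ack=5104
After event 6: A_seq=5104 A_ack=2092 B_seq=2092 B_ack=5104
After event 7: A_seq=5104 A_ack=2153 B_seq=2153 B_ack=5104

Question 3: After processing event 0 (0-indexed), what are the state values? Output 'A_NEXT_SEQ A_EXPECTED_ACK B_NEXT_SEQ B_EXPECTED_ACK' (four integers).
After event 0: A_seq=5094 A_ack=2000 B_seq=2000 B_ack=5094

5094 2000 2000 5094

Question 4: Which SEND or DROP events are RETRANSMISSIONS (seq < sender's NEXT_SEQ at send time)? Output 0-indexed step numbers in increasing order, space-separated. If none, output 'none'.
Step 0: SEND seq=5000 -> fresh
Step 1: SEND seq=5094 -> fresh
Step 2: DROP seq=2000 -> fresh
Step 3: SEND seq=2052 -> fresh
Step 4: SEND seq=2000 -> retransmit
Step 5: SEND seq=2000 -> retransmit
Step 6: SEND seq=2000 -> retransmit
Step 7: SEND seq=2092 -> fresh

Answer: 4 5 6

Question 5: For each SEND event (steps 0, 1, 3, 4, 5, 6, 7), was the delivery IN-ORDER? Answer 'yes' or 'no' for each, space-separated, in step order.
Answer: yes yes no yes no no yes

Derivation:
Step 0: SEND seq=5000 -> in-order
Step 1: SEND seq=5094 -> in-order
Step 3: SEND seq=2052 -> out-of-order
Step 4: SEND seq=2000 -> in-order
Step 5: SEND seq=2000 -> out-of-order
Step 6: SEND seq=2000 -> out-of-order
Step 7: SEND seq=2092 -> in-order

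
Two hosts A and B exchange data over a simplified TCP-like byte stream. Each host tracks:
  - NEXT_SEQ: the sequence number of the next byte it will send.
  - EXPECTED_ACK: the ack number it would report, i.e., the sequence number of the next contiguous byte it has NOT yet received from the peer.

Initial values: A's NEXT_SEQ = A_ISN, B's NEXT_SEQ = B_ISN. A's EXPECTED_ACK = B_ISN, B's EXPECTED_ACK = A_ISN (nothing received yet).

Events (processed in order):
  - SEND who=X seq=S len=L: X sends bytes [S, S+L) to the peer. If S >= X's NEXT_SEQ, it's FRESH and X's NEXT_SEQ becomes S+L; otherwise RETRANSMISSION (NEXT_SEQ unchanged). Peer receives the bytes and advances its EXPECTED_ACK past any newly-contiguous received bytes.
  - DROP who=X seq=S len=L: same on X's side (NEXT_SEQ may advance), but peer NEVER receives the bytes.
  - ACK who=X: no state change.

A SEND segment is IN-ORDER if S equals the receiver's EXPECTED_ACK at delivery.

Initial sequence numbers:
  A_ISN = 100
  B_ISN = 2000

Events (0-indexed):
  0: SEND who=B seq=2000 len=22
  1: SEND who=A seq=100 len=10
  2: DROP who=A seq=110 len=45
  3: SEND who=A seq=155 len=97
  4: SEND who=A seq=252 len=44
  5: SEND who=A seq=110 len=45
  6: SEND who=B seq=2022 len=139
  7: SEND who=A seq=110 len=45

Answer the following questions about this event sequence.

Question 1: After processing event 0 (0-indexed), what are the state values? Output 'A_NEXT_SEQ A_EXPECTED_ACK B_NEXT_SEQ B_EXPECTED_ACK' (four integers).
After event 0: A_seq=100 A_ack=2022 B_seq=2022 B_ack=100

100 2022 2022 100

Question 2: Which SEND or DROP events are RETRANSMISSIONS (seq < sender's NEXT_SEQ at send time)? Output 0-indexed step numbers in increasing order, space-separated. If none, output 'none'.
Answer: 5 7

Derivation:
Step 0: SEND seq=2000 -> fresh
Step 1: SEND seq=100 -> fresh
Step 2: DROP seq=110 -> fresh
Step 3: SEND seq=155 -> fresh
Step 4: SEND seq=252 -> fresh
Step 5: SEND seq=110 -> retransmit
Step 6: SEND seq=2022 -> fresh
Step 7: SEND seq=110 -> retransmit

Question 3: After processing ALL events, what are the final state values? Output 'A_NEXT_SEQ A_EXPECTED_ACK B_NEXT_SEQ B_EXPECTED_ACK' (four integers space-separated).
After event 0: A_seq=100 A_ack=2022 B_seq=2022 B_ack=100
After event 1: A_seq=110 A_ack=2022 B_seq=2022 B_ack=110
After event 2: A_seq=155 A_ack=2022 B_seq=2022 B_ack=110
After event 3: A_seq=252 A_ack=2022 B_seq=2022 B_ack=110
After event 4: A_seq=296 A_ack=2022 B_seq=2022 B_ack=110
After event 5: A_seq=296 A_ack=2022 B_seq=2022 B_ack=296
After event 6: A_seq=296 A_ack=2161 B_seq=2161 B_ack=296
After event 7: A_seq=296 A_ack=2161 B_seq=2161 B_ack=296

Answer: 296 2161 2161 296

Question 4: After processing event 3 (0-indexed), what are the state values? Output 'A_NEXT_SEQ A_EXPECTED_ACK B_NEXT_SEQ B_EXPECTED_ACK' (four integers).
After event 0: A_seq=100 A_ack=2022 B_seq=2022 B_ack=100
After event 1: A_seq=110 A_ack=2022 B_seq=2022 B_ack=110
After event 2: A_seq=155 A_ack=2022 B_seq=2022 B_ack=110
After event 3: A_seq=252 A_ack=2022 B_seq=2022 B_ack=110

252 2022 2022 110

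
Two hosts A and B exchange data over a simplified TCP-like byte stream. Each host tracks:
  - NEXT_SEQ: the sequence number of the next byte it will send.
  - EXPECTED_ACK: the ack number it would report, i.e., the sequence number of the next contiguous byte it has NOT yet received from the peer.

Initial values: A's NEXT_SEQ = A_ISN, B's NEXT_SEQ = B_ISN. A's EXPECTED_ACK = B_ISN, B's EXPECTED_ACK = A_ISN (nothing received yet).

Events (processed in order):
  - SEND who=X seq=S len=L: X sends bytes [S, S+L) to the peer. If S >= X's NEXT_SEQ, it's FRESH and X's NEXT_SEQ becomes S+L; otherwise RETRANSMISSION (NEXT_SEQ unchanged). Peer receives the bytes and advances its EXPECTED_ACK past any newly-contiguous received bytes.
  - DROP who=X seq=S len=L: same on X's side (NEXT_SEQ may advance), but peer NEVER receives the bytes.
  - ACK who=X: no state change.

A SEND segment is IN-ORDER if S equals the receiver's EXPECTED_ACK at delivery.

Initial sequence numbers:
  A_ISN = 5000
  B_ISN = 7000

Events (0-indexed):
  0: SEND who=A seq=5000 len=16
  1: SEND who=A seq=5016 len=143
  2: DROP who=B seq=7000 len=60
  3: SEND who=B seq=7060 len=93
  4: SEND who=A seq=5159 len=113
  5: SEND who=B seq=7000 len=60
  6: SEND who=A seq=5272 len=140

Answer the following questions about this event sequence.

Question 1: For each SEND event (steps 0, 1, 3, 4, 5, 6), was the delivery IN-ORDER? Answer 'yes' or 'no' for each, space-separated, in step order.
Answer: yes yes no yes yes yes

Derivation:
Step 0: SEND seq=5000 -> in-order
Step 1: SEND seq=5016 -> in-order
Step 3: SEND seq=7060 -> out-of-order
Step 4: SEND seq=5159 -> in-order
Step 5: SEND seq=7000 -> in-order
Step 6: SEND seq=5272 -> in-order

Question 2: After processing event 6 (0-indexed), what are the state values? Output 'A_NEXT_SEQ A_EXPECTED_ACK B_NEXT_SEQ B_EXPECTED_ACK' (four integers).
After event 0: A_seq=5016 A_ack=7000 B_seq=7000 B_ack=5016
After event 1: A_seq=5159 A_ack=7000 B_seq=7000 B_ack=5159
After event 2: A_seq=5159 A_ack=7000 B_seq=7060 B_ack=5159
After event 3: A_seq=5159 A_ack=7000 B_seq=7153 B_ack=5159
After event 4: A_seq=5272 A_ack=7000 B_seq=7153 B_ack=5272
After event 5: A_seq=5272 A_ack=7153 B_seq=7153 B_ack=5272
After event 6: A_seq=5412 A_ack=7153 B_seq=7153 B_ack=5412

5412 7153 7153 5412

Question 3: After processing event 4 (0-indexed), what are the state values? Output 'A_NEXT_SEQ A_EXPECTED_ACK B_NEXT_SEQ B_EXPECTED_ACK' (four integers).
After event 0: A_seq=5016 A_ack=7000 B_seq=7000 B_ack=5016
After event 1: A_seq=5159 A_ack=7000 B_seq=7000 B_ack=5159
After event 2: A_seq=5159 A_ack=7000 B_seq=7060 B_ack=5159
After event 3: A_seq=5159 A_ack=7000 B_seq=7153 B_ack=5159
After event 4: A_seq=5272 A_ack=7000 B_seq=7153 B_ack=5272

5272 7000 7153 5272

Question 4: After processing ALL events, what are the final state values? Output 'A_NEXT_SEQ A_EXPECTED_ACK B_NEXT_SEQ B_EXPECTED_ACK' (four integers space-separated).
Answer: 5412 7153 7153 5412

Derivation:
After event 0: A_seq=5016 A_ack=7000 B_seq=7000 B_ack=5016
After event 1: A_seq=5159 A_ack=7000 B_seq=7000 B_ack=5159
After event 2: A_seq=5159 A_ack=7000 B_seq=7060 B_ack=5159
After event 3: A_seq=5159 A_ack=7000 B_seq=7153 B_ack=5159
After event 4: A_seq=5272 A_ack=7000 B_seq=7153 B_ack=5272
After event 5: A_seq=5272 A_ack=7153 B_seq=7153 B_ack=5272
After event 6: A_seq=5412 A_ack=7153 B_seq=7153 B_ack=5412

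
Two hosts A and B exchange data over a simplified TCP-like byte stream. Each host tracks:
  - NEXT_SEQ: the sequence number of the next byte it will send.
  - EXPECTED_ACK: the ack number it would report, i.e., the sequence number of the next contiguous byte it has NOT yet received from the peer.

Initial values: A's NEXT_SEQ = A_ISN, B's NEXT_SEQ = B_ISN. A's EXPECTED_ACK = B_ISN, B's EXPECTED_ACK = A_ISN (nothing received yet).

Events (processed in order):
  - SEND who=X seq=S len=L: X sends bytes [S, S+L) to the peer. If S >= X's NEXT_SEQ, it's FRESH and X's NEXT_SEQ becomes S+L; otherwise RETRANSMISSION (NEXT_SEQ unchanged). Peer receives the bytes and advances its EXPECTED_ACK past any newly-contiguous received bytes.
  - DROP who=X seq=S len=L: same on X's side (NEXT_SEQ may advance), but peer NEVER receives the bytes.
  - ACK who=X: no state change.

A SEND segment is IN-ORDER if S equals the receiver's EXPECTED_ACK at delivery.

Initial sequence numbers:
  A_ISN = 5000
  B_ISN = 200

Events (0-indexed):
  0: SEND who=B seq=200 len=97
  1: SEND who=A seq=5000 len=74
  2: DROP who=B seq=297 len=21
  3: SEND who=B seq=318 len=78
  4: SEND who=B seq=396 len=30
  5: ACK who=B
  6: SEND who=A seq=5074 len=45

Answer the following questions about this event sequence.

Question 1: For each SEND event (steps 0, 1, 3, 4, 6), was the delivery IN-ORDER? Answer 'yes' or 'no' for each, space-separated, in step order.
Step 0: SEND seq=200 -> in-order
Step 1: SEND seq=5000 -> in-order
Step 3: SEND seq=318 -> out-of-order
Step 4: SEND seq=396 -> out-of-order
Step 6: SEND seq=5074 -> in-order

Answer: yes yes no no yes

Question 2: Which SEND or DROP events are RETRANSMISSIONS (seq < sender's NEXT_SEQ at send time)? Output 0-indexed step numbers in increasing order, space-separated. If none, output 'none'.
Answer: none

Derivation:
Step 0: SEND seq=200 -> fresh
Step 1: SEND seq=5000 -> fresh
Step 2: DROP seq=297 -> fresh
Step 3: SEND seq=318 -> fresh
Step 4: SEND seq=396 -> fresh
Step 6: SEND seq=5074 -> fresh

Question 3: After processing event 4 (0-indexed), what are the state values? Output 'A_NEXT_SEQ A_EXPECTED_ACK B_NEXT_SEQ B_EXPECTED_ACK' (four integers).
After event 0: A_seq=5000 A_ack=297 B_seq=297 B_ack=5000
After event 1: A_seq=5074 A_ack=297 B_seq=297 B_ack=5074
After event 2: A_seq=5074 A_ack=297 B_seq=318 B_ack=5074
After event 3: A_seq=5074 A_ack=297 B_seq=396 B_ack=5074
After event 4: A_seq=5074 A_ack=297 B_seq=426 B_ack=5074

5074 297 426 5074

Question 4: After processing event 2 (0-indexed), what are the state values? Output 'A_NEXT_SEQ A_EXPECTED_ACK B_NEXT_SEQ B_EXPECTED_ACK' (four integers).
After event 0: A_seq=5000 A_ack=297 B_seq=297 B_ack=5000
After event 1: A_seq=5074 A_ack=297 B_seq=297 B_ack=5074
After event 2: A_seq=5074 A_ack=297 B_seq=318 B_ack=5074

5074 297 318 5074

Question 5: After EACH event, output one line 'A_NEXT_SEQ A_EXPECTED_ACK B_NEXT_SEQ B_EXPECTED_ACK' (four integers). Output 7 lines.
5000 297 297 5000
5074 297 297 5074
5074 297 318 5074
5074 297 396 5074
5074 297 426 5074
5074 297 426 5074
5119 297 426 5119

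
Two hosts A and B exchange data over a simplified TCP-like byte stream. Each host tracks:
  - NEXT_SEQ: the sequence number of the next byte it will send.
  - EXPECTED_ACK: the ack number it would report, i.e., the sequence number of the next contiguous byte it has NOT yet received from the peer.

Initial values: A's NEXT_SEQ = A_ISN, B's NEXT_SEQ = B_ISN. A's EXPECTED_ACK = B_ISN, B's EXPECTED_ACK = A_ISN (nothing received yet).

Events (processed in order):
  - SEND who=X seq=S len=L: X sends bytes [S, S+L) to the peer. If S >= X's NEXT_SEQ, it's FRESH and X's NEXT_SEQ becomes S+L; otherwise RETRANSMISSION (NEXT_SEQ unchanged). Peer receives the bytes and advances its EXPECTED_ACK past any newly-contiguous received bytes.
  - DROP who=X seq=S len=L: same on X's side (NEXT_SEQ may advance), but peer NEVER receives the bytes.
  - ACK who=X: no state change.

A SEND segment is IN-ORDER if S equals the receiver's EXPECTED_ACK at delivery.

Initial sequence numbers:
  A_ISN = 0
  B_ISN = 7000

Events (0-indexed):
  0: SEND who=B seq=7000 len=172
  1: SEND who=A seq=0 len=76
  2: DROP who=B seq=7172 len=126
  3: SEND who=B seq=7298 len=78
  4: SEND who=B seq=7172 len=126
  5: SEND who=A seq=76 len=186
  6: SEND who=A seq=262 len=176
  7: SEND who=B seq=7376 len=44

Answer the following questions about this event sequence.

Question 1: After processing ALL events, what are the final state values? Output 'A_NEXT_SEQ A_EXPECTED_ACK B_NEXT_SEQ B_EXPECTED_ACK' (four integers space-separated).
Answer: 438 7420 7420 438

Derivation:
After event 0: A_seq=0 A_ack=7172 B_seq=7172 B_ack=0
After event 1: A_seq=76 A_ack=7172 B_seq=7172 B_ack=76
After event 2: A_seq=76 A_ack=7172 B_seq=7298 B_ack=76
After event 3: A_seq=76 A_ack=7172 B_seq=7376 B_ack=76
After event 4: A_seq=76 A_ack=7376 B_seq=7376 B_ack=76
After event 5: A_seq=262 A_ack=7376 B_seq=7376 B_ack=262
After event 6: A_seq=438 A_ack=7376 B_seq=7376 B_ack=438
After event 7: A_seq=438 A_ack=7420 B_seq=7420 B_ack=438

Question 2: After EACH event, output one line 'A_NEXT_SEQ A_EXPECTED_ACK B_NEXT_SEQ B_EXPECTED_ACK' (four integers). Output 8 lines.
0 7172 7172 0
76 7172 7172 76
76 7172 7298 76
76 7172 7376 76
76 7376 7376 76
262 7376 7376 262
438 7376 7376 438
438 7420 7420 438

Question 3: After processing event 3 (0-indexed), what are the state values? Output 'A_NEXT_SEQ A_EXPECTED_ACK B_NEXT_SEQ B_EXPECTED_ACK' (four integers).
After event 0: A_seq=0 A_ack=7172 B_seq=7172 B_ack=0
After event 1: A_seq=76 A_ack=7172 B_seq=7172 B_ack=76
After event 2: A_seq=76 A_ack=7172 B_seq=7298 B_ack=76
After event 3: A_seq=76 A_ack=7172 B_seq=7376 B_ack=76

76 7172 7376 76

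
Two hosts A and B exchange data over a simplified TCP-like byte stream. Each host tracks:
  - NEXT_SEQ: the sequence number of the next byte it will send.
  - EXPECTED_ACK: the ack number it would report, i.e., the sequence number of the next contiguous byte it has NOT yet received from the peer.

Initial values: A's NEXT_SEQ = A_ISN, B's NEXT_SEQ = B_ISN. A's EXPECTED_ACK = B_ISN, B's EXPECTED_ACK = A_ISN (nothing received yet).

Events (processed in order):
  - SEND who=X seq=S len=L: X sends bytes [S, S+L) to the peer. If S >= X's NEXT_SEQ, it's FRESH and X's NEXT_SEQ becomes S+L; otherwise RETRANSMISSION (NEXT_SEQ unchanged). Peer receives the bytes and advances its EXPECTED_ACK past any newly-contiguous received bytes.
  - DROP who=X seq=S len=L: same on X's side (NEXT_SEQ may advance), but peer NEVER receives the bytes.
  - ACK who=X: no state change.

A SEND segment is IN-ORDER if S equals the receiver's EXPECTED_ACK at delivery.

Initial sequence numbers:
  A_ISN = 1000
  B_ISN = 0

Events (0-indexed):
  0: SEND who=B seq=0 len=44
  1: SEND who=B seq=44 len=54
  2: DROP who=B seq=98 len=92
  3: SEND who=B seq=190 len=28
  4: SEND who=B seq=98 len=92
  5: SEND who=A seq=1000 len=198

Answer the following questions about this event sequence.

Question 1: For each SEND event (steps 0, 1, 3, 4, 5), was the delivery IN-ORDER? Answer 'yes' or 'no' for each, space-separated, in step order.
Step 0: SEND seq=0 -> in-order
Step 1: SEND seq=44 -> in-order
Step 3: SEND seq=190 -> out-of-order
Step 4: SEND seq=98 -> in-order
Step 5: SEND seq=1000 -> in-order

Answer: yes yes no yes yes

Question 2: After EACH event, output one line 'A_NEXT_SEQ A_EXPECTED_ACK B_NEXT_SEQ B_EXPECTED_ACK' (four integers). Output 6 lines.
1000 44 44 1000
1000 98 98 1000
1000 98 190 1000
1000 98 218 1000
1000 218 218 1000
1198 218 218 1198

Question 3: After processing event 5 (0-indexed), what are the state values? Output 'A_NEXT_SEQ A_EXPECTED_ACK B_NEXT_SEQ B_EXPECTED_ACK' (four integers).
After event 0: A_seq=1000 A_ack=44 B_seq=44 B_ack=1000
After event 1: A_seq=1000 A_ack=98 B_seq=98 B_ack=1000
After event 2: A_seq=1000 A_ack=98 B_seq=190 B_ack=1000
After event 3: A_seq=1000 A_ack=98 B_seq=218 B_ack=1000
After event 4: A_seq=1000 A_ack=218 B_seq=218 B_ack=1000
After event 5: A_seq=1198 A_ack=218 B_seq=218 B_ack=1198

1198 218 218 1198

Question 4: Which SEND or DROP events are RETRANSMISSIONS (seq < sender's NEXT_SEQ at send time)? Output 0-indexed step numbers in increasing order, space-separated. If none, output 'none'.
Step 0: SEND seq=0 -> fresh
Step 1: SEND seq=44 -> fresh
Step 2: DROP seq=98 -> fresh
Step 3: SEND seq=190 -> fresh
Step 4: SEND seq=98 -> retransmit
Step 5: SEND seq=1000 -> fresh

Answer: 4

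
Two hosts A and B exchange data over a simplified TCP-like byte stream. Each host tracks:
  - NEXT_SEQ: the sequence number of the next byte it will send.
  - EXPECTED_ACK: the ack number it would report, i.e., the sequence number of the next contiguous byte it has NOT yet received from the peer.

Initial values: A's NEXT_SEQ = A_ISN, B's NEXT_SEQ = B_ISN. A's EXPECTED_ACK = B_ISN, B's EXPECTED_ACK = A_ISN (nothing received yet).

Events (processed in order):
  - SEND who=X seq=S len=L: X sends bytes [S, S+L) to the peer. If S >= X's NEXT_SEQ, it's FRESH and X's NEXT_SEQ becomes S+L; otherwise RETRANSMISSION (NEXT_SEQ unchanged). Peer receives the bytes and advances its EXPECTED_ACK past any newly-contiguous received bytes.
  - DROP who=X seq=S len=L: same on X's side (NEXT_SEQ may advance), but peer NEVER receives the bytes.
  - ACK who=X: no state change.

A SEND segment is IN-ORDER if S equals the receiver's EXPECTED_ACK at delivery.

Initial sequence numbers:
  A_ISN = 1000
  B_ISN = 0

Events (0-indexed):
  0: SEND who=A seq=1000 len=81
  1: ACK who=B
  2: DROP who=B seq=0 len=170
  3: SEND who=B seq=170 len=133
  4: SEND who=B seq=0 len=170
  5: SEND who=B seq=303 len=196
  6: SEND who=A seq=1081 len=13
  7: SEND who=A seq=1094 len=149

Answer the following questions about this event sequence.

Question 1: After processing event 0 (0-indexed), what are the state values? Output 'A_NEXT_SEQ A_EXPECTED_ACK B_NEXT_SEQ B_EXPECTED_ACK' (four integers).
After event 0: A_seq=1081 A_ack=0 B_seq=0 B_ack=1081

1081 0 0 1081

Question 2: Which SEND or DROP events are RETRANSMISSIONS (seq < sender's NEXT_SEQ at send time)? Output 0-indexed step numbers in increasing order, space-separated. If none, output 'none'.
Step 0: SEND seq=1000 -> fresh
Step 2: DROP seq=0 -> fresh
Step 3: SEND seq=170 -> fresh
Step 4: SEND seq=0 -> retransmit
Step 5: SEND seq=303 -> fresh
Step 6: SEND seq=1081 -> fresh
Step 7: SEND seq=1094 -> fresh

Answer: 4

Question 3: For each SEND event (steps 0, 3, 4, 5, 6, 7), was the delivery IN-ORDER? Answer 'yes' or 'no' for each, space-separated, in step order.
Step 0: SEND seq=1000 -> in-order
Step 3: SEND seq=170 -> out-of-order
Step 4: SEND seq=0 -> in-order
Step 5: SEND seq=303 -> in-order
Step 6: SEND seq=1081 -> in-order
Step 7: SEND seq=1094 -> in-order

Answer: yes no yes yes yes yes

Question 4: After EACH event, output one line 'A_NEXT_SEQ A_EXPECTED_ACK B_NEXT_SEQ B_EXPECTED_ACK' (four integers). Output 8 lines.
1081 0 0 1081
1081 0 0 1081
1081 0 170 1081
1081 0 303 1081
1081 303 303 1081
1081 499 499 1081
1094 499 499 1094
1243 499 499 1243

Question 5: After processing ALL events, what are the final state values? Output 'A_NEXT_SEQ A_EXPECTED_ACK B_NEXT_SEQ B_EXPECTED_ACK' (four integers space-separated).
After event 0: A_seq=1081 A_ack=0 B_seq=0 B_ack=1081
After event 1: A_seq=1081 A_ack=0 B_seq=0 B_ack=1081
After event 2: A_seq=1081 A_ack=0 B_seq=170 B_ack=1081
After event 3: A_seq=1081 A_ack=0 B_seq=303 B_ack=1081
After event 4: A_seq=1081 A_ack=303 B_seq=303 B_ack=1081
After event 5: A_seq=1081 A_ack=499 B_seq=499 B_ack=1081
After event 6: A_seq=1094 A_ack=499 B_seq=499 B_ack=1094
After event 7: A_seq=1243 A_ack=499 B_seq=499 B_ack=1243

Answer: 1243 499 499 1243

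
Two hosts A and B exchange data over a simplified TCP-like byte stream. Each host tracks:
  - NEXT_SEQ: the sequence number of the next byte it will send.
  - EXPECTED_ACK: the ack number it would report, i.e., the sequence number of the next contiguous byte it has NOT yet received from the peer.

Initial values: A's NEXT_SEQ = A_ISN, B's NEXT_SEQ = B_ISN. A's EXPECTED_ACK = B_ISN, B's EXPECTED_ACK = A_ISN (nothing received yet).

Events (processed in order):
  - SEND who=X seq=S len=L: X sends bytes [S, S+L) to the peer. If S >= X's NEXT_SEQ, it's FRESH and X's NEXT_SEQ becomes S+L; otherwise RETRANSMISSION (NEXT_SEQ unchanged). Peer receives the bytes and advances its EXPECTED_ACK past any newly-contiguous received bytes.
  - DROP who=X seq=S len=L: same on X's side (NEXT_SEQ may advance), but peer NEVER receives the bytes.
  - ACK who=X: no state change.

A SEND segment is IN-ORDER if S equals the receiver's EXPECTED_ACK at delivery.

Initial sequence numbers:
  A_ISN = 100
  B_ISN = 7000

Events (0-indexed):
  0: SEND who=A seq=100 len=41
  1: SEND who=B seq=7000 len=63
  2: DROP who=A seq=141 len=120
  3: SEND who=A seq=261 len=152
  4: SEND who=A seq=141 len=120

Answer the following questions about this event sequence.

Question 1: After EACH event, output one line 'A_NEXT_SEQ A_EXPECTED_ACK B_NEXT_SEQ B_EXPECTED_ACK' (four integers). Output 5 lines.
141 7000 7000 141
141 7063 7063 141
261 7063 7063 141
413 7063 7063 141
413 7063 7063 413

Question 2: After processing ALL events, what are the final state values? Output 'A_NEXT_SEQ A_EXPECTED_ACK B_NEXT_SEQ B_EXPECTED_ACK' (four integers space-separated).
Answer: 413 7063 7063 413

Derivation:
After event 0: A_seq=141 A_ack=7000 B_seq=7000 B_ack=141
After event 1: A_seq=141 A_ack=7063 B_seq=7063 B_ack=141
After event 2: A_seq=261 A_ack=7063 B_seq=7063 B_ack=141
After event 3: A_seq=413 A_ack=7063 B_seq=7063 B_ack=141
After event 4: A_seq=413 A_ack=7063 B_seq=7063 B_ack=413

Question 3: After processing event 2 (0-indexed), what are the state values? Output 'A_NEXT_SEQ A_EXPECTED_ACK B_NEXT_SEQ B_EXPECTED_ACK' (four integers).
After event 0: A_seq=141 A_ack=7000 B_seq=7000 B_ack=141
After event 1: A_seq=141 A_ack=7063 B_seq=7063 B_ack=141
After event 2: A_seq=261 A_ack=7063 B_seq=7063 B_ack=141

261 7063 7063 141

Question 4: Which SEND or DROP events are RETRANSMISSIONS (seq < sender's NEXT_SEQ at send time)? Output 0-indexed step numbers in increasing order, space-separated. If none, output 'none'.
Answer: 4

Derivation:
Step 0: SEND seq=100 -> fresh
Step 1: SEND seq=7000 -> fresh
Step 2: DROP seq=141 -> fresh
Step 3: SEND seq=261 -> fresh
Step 4: SEND seq=141 -> retransmit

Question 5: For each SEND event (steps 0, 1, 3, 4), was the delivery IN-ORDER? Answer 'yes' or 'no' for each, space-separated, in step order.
Answer: yes yes no yes

Derivation:
Step 0: SEND seq=100 -> in-order
Step 1: SEND seq=7000 -> in-order
Step 3: SEND seq=261 -> out-of-order
Step 4: SEND seq=141 -> in-order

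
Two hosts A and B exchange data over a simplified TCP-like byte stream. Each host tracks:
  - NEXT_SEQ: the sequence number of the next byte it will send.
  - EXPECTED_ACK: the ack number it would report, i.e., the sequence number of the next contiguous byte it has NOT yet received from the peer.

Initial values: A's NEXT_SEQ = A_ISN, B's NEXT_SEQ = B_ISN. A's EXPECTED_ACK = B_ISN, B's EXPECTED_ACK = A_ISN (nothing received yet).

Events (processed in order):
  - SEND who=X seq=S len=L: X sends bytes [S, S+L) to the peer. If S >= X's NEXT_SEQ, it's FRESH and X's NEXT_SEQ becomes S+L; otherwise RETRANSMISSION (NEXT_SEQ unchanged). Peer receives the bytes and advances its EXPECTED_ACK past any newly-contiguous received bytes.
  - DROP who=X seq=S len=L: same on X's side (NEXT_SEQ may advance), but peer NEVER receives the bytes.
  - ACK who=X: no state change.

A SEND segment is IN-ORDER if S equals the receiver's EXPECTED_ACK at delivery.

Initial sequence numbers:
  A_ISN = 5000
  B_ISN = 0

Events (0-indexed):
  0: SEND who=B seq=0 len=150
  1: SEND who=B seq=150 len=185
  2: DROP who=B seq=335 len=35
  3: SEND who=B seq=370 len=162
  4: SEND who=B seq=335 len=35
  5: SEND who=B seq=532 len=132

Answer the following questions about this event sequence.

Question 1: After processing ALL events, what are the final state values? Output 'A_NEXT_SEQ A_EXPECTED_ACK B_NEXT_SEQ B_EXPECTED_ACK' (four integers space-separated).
After event 0: A_seq=5000 A_ack=150 B_seq=150 B_ack=5000
After event 1: A_seq=5000 A_ack=335 B_seq=335 B_ack=5000
After event 2: A_seq=5000 A_ack=335 B_seq=370 B_ack=5000
After event 3: A_seq=5000 A_ack=335 B_seq=532 B_ack=5000
After event 4: A_seq=5000 A_ack=532 B_seq=532 B_ack=5000
After event 5: A_seq=5000 A_ack=664 B_seq=664 B_ack=5000

Answer: 5000 664 664 5000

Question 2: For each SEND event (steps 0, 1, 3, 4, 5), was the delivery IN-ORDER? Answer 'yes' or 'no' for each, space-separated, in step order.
Answer: yes yes no yes yes

Derivation:
Step 0: SEND seq=0 -> in-order
Step 1: SEND seq=150 -> in-order
Step 3: SEND seq=370 -> out-of-order
Step 4: SEND seq=335 -> in-order
Step 5: SEND seq=532 -> in-order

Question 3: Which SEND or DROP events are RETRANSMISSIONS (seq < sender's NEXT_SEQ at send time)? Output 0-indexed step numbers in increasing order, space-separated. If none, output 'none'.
Answer: 4

Derivation:
Step 0: SEND seq=0 -> fresh
Step 1: SEND seq=150 -> fresh
Step 2: DROP seq=335 -> fresh
Step 3: SEND seq=370 -> fresh
Step 4: SEND seq=335 -> retransmit
Step 5: SEND seq=532 -> fresh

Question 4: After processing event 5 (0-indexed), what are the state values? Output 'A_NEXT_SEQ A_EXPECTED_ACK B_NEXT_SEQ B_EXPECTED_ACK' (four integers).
After event 0: A_seq=5000 A_ack=150 B_seq=150 B_ack=5000
After event 1: A_seq=5000 A_ack=335 B_seq=335 B_ack=5000
After event 2: A_seq=5000 A_ack=335 B_seq=370 B_ack=5000
After event 3: A_seq=5000 A_ack=335 B_seq=532 B_ack=5000
After event 4: A_seq=5000 A_ack=532 B_seq=532 B_ack=5000
After event 5: A_seq=5000 A_ack=664 B_seq=664 B_ack=5000

5000 664 664 5000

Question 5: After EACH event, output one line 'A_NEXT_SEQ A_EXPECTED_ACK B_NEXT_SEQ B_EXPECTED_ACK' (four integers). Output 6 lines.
5000 150 150 5000
5000 335 335 5000
5000 335 370 5000
5000 335 532 5000
5000 532 532 5000
5000 664 664 5000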